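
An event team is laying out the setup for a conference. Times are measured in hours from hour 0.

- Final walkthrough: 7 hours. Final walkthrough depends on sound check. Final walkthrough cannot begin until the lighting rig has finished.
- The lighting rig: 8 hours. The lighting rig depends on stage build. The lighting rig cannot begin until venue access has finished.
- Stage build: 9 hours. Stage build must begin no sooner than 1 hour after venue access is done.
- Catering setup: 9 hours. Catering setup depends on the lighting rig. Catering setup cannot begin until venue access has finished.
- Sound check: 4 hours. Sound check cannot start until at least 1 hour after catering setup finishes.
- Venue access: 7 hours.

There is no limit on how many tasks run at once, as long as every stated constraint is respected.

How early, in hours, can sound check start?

Venue access can start immediately at hour 0; it finishes at hour 7.
Stage build cannot begin until venue access (finishes hour 7, plus 1-hour gap → hour 8). It runs from hour 8 to 8 + 9 = hour 17.
The lighting rig has to wait for stage build (finishes hour 17); venue access (finishes hour 7). The latest of these is hour 17, so the lighting rig runs hour 17 to 17 + 8 = hour 25.
For catering setup: the lighting rig (finishes hour 25); venue access (finishes hour 7). Taking the maximum gives a start of hour 25, and it finishes at 25 + 9 = hour 34.
Sound check waits on catering setup (finishes hour 34, plus 1-hour gap → hour 35), so the earliest it can start is hour 35.

35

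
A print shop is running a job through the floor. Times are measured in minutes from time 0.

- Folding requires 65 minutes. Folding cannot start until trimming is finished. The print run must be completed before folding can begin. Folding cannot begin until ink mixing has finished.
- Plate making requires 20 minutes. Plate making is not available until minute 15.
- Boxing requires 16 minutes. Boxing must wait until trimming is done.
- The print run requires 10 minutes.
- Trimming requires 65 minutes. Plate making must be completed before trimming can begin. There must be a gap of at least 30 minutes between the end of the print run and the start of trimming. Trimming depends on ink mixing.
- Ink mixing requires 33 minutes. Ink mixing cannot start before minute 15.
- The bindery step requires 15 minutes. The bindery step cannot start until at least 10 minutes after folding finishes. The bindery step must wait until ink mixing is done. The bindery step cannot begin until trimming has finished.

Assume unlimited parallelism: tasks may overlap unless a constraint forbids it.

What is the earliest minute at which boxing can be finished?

The print run has no prerequisites, so it starts at minute 0 and finishes at minute 10.
Ink mixing waits on its own release at minute 15, so it starts at minute 15 and finishes at 15 + 33 = minute 48.
After its own release at minute 15, plate making can start at minute 15 and finishes at minute 35.
Trimming cannot start until plate making (finishes minute 35); the print run (finishes minute 10, plus 30-minute gap → minute 40); ink mixing (finishes minute 48). The controlling bound is minute 48, so trimming finishes at 48 + 65 = minute 113.
After trimming (finishes minute 113), boxing can start at minute 113 and finishes at minute 129.

129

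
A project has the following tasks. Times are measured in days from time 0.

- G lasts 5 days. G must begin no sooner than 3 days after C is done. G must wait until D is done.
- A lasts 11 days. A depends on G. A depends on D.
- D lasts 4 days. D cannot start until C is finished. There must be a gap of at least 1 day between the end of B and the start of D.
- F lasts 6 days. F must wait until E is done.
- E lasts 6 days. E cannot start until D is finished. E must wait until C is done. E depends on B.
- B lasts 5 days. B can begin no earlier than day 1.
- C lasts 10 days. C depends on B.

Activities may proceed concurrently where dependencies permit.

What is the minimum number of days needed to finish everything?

B cannot begin until its own release at day 1. It runs from day 1 to 1 + 5 = day 6.
C waits on B (finishes day 6), so it starts at day 6 and finishes at 6 + 10 = day 16.
D has to wait for C (finishes day 16); B (finishes day 6, plus 1-day gap → day 7). The latest of these is day 16, so D runs day 16 to 16 + 4 = day 20.
G needs all of C (finishes day 16, plus 3-day gap → day 19); D (finishes day 20). That puts its earliest start at day 20; it finishes at 20 + 5 = day 25.
For A: G (finishes day 25); D (finishes day 20). Taking the maximum gives a start of day 25, and it finishes at 25 + 11 = day 36.
For E: D (finishes day 20); C (finishes day 16); B (finishes day 6). Taking the maximum gives a start of day 20, and it finishes at 20 + 6 = day 26.
F waits on E (finishes day 26), so it starts at day 26 and finishes at 26 + 6 = day 32.
All tasks are finished once the last one completes. Finish times: A at 36, B at 6, C at 16, D at 20, E at 26, F at 32, G at 25. The latest is day 36.

36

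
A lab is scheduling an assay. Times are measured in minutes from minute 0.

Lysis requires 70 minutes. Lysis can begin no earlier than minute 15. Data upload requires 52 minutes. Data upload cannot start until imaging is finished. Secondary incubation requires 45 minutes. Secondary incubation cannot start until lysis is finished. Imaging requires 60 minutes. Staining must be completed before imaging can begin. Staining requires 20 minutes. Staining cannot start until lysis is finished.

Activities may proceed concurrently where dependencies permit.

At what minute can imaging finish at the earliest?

165

Lysis waits on its own release at minute 15, so it starts at minute 15 and finishes at 15 + 70 = minute 85.
Staining waits on lysis (finishes minute 85), so it starts at minute 85 and finishes at 85 + 20 = minute 105.
After staining (finishes minute 105), imaging can start at minute 105 and finishes at minute 165.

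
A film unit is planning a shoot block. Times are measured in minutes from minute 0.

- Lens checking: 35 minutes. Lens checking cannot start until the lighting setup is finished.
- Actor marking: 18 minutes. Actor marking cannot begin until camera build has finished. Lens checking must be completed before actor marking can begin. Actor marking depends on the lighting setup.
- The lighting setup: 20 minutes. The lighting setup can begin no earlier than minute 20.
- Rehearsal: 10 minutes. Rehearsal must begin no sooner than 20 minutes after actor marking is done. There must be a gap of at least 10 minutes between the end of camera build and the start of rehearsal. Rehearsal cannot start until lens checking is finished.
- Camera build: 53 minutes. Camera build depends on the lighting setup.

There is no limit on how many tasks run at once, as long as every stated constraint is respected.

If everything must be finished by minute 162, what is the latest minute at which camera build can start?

61

Rehearsal has no dependents, so it just needs to finish by minute 162. Starting by 162 − 10 = minute 152 achieves that.
Actor marking has to be done before rehearsal (must start by minute 152, minus 20-minute gap → minute 132). That means finishing by minute 132, i.e. starting by 132 − 18 = minute 114.
Camera build must finish in time for actor marking (must start by minute 114); rehearsal (must start by minute 152, minus 10-minute gap → minute 142). The tightest is minute 114, so camera build must start by 114 − 53 = minute 61.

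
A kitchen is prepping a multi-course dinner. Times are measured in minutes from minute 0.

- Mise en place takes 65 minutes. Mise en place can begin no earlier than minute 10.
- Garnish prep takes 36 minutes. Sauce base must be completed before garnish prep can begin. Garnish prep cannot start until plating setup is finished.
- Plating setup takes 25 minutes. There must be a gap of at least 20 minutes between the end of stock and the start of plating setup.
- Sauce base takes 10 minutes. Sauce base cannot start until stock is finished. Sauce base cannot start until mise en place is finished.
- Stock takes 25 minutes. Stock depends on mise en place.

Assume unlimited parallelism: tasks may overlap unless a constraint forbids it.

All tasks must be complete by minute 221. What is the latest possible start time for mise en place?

To finish by minute 221, garnish prep (duration 36) must start no later than minute 185.
Since garnish prep (must start by minute 185) depends on it, sauce base must finish by minute 185. Backing off its 10-minute duration gives a latest start of minute 175.
Since garnish prep (must start by minute 185) depends on it, plating setup must finish by minute 185. Backing off its 25-minute duration gives a latest start of minute 160.
Stock must finish in time for sauce base (must start by minute 175); plating setup (must start by minute 160, minus 20-minute gap → minute 140). The tightest is minute 140, so stock must start by 140 − 25 = minute 115.
Mise en place has several dependents: stock (must start by minute 115); sauce base (must start by minute 175). The earliest of those limits is minute 115, so mise en place must start by 115 − 65 = minute 50.

50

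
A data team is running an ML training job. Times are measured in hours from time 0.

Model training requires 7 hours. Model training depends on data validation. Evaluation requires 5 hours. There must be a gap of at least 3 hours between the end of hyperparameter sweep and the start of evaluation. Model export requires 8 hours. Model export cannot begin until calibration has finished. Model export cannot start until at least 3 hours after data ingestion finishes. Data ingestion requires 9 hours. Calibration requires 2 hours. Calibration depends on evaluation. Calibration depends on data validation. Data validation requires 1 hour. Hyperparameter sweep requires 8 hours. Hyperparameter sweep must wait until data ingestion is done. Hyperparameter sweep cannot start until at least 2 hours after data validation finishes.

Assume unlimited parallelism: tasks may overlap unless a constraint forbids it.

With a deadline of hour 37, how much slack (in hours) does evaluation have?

2

Nothing blocks data validation, so it runs from hour 0 to hour 1.
Nothing blocks data ingestion, so it runs from hour 0 to hour 9.
For hyperparameter sweep: data ingestion (finishes hour 9); data validation (finishes hour 1, plus 2-hour gap → hour 3). Taking the maximum gives a start of hour 9, and it finishes at 9 + 8 = hour 17.
Evaluation cannot begin until hyperparameter sweep (finishes hour 17, plus 3-hour gap → hour 20). It runs from hour 20 to 20 + 5 = hour 25.

Working backward from the deadline:
To finish by hour 37, model export (duration 8) must start no later than hour 29.
Since model export (must start by hour 29) depends on it, calibration must finish by hour 29. Backing off its 2-hour duration gives a latest start of hour 27.
Since calibration (must start by hour 27) depends on it, evaluation must finish by hour 27. Backing off its 5-hour duration gives a latest start of hour 22.
So evaluation can start as early as hour 20 and as late as hour 22, giving 22 − 20 = 2 hours of slack.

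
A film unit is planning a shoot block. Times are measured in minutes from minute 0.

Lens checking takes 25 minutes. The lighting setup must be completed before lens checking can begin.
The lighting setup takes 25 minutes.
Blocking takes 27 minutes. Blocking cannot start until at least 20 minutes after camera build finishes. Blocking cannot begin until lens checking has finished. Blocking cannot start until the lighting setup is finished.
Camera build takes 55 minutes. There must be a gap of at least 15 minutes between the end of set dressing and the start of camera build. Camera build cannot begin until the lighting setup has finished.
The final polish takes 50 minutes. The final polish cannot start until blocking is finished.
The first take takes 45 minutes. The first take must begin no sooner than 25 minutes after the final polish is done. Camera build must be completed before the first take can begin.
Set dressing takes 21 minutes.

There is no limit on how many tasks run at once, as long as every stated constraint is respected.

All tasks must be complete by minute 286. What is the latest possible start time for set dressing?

Nothing follows the first take; the deadline of minute 286 is its only limit. It must start by 286 − 45 = minute 241.
The final polish must finish before the first take (must start by minute 241, minus 25-minute gap → minute 216). With a 50-minute duration, the final polish must start by 216 − 50 = minute 166.
Blocking must finish before the final polish (must start by minute 166). With a 27-minute duration, blocking must start by 166 − 27 = minute 139.
For camera build: blocking (must start by minute 139, minus 20-minute gap → minute 119); the first take (must start by minute 241). The most restrictive is minute 119; with a 55-minute duration, camera build must start by minute 64.
Set dressing feeds into camera build (must start by minute 64, minus 15-minute gap → minute 49); so set dressing must finish by minute 49 and therefore start by minute 28.

28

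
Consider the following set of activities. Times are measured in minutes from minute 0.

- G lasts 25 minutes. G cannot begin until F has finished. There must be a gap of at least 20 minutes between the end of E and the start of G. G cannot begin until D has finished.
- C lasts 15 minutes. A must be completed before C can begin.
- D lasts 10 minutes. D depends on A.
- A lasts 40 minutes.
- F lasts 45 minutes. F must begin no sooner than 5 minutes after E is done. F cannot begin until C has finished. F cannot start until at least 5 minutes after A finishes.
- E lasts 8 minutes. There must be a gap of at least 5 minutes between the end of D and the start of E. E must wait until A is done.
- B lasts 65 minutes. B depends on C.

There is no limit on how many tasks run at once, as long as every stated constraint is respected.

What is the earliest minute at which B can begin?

Nothing blocks A, so it runs from minute 0 to minute 40.
C cannot begin until A (finishes minute 40). It runs from minute 40 to 40 + 15 = minute 55.
B waits on C (finishes minute 55), so the earliest it can start is minute 55.

55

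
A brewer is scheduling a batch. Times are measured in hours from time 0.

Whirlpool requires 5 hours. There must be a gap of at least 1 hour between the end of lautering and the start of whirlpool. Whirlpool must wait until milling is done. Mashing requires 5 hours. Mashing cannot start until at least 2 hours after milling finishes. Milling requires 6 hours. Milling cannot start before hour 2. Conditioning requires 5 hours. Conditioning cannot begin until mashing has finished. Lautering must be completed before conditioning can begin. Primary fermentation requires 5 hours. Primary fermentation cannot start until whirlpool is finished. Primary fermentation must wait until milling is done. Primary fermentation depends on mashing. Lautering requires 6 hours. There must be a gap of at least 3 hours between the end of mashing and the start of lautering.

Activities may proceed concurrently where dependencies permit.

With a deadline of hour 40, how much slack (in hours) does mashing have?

Milling cannot begin until its own release at hour 2. It runs from hour 2 to 2 + 6 = hour 8.
Mashing cannot begin until milling (finishes hour 8, plus 2-hour gap → hour 10). It runs from hour 10 to 10 + 5 = hour 15.

Working backward from the deadline:
Primary fermentation must finish by hour 40; it takes 5 hours, so it must start by 40 − 5 = hour 35.
Since primary fermentation (must start by hour 35) depends on it, whirlpool must finish by hour 35. Backing off its 5-hour duration gives a latest start of hour 30.
Conditioning must finish by hour 40; it takes 5 hours, so it must start by 40 − 5 = hour 35.
Lautering has several dependents: whirlpool (must start by hour 30, minus 1-hour gap → hour 29); conditioning (must start by hour 35). The earliest of those limits is hour 29, so lautering must start by 29 − 6 = hour 23.
Mashing has several dependents: lautering (must start by hour 23, minus 3-hour gap → hour 20); primary fermentation (must start by hour 35); conditioning (must start by hour 35). The earliest of those limits is hour 20, so mashing must start by 20 − 5 = hour 15.
So mashing can start as early as hour 10 and as late as hour 15, giving 15 − 10 = 5 hours of slack.

5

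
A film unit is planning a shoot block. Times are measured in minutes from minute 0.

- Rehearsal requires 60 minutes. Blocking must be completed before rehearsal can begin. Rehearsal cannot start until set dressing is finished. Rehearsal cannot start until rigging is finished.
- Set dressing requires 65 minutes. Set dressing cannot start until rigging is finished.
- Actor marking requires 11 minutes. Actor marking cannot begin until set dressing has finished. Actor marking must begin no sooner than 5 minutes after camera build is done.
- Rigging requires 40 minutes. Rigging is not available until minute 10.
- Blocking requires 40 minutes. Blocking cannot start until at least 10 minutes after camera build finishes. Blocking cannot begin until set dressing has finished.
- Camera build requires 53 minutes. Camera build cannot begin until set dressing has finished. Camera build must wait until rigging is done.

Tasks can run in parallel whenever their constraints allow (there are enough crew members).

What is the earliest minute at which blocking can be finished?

218

Rigging cannot begin until its own release at minute 10. It runs from minute 10 to 10 + 40 = minute 50.
After rigging (finishes minute 50), set dressing can start at minute 50 and finishes at minute 115.
Camera build needs all of set dressing (finishes minute 115); rigging (finishes minute 50). That puts its earliest start at minute 115; it finishes at 115 + 53 = minute 168.
Blocking needs all of camera build (finishes minute 168, plus 10-minute gap → minute 178); set dressing (finishes minute 115). That puts its earliest start at minute 178; it finishes at 178 + 40 = minute 218.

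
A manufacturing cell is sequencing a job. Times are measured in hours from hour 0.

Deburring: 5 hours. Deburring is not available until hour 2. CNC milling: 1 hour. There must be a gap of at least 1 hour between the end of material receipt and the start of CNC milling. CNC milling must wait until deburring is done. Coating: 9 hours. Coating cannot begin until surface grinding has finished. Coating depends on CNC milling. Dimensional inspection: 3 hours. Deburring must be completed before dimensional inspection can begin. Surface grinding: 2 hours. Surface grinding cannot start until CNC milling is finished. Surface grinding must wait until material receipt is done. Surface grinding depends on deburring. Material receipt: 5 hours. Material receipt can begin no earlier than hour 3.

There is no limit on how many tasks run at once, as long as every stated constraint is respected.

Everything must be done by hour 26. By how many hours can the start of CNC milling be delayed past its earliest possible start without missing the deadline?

After its own release at hour 2, deburring can start at hour 2 and finishes at hour 7.
Material receipt waits on its own release at hour 3, so it starts at hour 3 and finishes at 3 + 5 = hour 8.
CNC milling has to wait for material receipt (finishes hour 8, plus 1-hour gap → hour 9); deburring (finishes hour 7). The latest of these is hour 9, so CNC milling runs hour 9 to 9 + 1 = hour 10.

Working backward from the deadline:
Coating must finish by hour 26; it takes 9 hours, so it must start by 26 − 9 = hour 17.
Surface grinding must finish before coating (must start by hour 17). With a 2-hour duration, surface grinding must start by 17 − 2 = hour 15.
CNC milling feeds surface grinding (must start by hour 15); coating (must start by hour 17). Taking the minimum, CNC milling must finish by hour 15 and start by 15 − 1 = hour 14.
So CNC milling can start as early as hour 9 and as late as hour 14, giving 14 − 9 = 5 hours of slack.

5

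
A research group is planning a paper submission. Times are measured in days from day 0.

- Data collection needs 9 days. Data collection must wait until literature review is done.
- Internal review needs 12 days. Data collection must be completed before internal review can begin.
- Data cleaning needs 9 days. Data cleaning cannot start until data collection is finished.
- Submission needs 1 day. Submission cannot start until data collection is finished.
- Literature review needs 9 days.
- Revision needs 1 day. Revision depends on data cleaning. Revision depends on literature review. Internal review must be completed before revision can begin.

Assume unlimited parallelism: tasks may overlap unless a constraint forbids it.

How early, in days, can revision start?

30

Nothing blocks literature review, so it runs from day 0 to day 9.
Data collection waits on literature review (finishes day 9), so it starts at day 9 and finishes at 9 + 9 = day 18.
Internal review waits on data collection (finishes day 18), so it starts at day 18 and finishes at 18 + 12 = day 30.
Data cleaning cannot begin until data collection (finishes day 18). It runs from day 18 to 18 + 9 = day 27.
Revision waits on data cleaning (finishes day 27); literature review (finishes day 9); internal review (finishes day 30). The latest of these is day 30, which is the earliest revision can start.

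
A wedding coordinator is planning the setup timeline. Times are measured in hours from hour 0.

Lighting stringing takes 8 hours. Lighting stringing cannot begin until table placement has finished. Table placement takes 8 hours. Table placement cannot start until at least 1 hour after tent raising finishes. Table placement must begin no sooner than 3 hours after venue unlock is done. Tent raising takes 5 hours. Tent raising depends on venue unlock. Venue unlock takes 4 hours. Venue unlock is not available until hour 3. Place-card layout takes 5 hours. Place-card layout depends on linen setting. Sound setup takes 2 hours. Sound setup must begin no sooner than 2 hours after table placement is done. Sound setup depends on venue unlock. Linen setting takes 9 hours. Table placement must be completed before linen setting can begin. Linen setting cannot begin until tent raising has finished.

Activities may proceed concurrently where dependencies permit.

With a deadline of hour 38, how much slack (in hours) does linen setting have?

3

Venue unlock cannot begin until its own release at hour 3. It runs from hour 3 to 3 + 4 = hour 7.
Tent raising cannot begin until venue unlock (finishes hour 7). It runs from hour 7 to 7 + 5 = hour 12.
Table placement cannot start until tent raising (finishes hour 12, plus 1-hour gap → hour 13); venue unlock (finishes hour 7, plus 3-hour gap → hour 10). The controlling bound is hour 13, so table placement finishes at 13 + 8 = hour 21.
For linen setting: table placement (finishes hour 21); tent raising (finishes hour 12). Taking the maximum gives a start of hour 21, and it finishes at 21 + 9 = hour 30.

Working backward from the deadline:
Place-card layout has no dependents, so it just needs to finish by hour 38. Starting by 38 − 5 = hour 33 achieves that.
Since place-card layout (must start by hour 33) depends on it, linen setting must finish by hour 33. Backing off its 9-hour duration gives a latest start of hour 24.
So linen setting can start as early as hour 21 and as late as hour 24, giving 24 − 21 = 3 hours of slack.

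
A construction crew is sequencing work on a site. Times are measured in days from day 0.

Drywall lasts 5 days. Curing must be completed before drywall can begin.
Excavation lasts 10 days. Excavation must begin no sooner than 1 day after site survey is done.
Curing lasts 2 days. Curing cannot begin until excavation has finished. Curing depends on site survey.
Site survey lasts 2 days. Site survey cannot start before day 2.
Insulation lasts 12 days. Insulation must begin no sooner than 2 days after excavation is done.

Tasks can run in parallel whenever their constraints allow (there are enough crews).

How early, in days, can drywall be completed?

Site survey waits on its own release at day 2, so it starts at day 2 and finishes at 2 + 2 = day 4.
Excavation waits on site survey (finishes day 4, plus 1-day gap → day 5), so it starts at day 5 and finishes at 5 + 10 = day 15.
Curing has to wait for excavation (finishes day 15); site survey (finishes day 4). The latest of these is day 15, so curing runs day 15 to 15 + 2 = day 17.
After curing (finishes day 17), drywall can start at day 17 and finishes at day 22.

22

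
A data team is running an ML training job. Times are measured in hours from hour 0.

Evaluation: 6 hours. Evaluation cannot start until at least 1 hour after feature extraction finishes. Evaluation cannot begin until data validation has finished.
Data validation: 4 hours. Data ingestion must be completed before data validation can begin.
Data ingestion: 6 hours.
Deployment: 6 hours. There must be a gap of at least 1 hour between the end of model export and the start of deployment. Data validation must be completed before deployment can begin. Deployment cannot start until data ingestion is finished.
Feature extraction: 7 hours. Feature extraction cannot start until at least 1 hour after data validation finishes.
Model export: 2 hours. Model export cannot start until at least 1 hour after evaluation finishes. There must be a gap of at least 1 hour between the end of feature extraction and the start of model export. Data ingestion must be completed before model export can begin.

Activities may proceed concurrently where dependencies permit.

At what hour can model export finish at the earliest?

Data ingestion has no prerequisites, so it starts at hour 0 and finishes at hour 6.
After data ingestion (finishes hour 6), data validation can start at hour 6 and finishes at hour 10.
After data validation (finishes hour 10, plus 1-hour gap → hour 11), feature extraction can start at hour 11 and finishes at hour 18.
Evaluation has to wait for feature extraction (finishes hour 18, plus 1-hour gap → hour 19); data validation (finishes hour 10). The latest of these is hour 19, so evaluation runs hour 19 to 19 + 6 = hour 25.
Model export cannot start until evaluation (finishes hour 25, plus 1-hour gap → hour 26); feature extraction (finishes hour 18, plus 1-hour gap → hour 19); data ingestion (finishes hour 6). The controlling bound is hour 26, so model export finishes at 26 + 2 = hour 28.

28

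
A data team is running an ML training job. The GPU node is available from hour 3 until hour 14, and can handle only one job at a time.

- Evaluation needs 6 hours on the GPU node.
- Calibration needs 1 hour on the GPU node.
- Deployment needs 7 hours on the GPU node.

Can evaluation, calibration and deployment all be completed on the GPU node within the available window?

No

The GPU node window is 14 − 3 = 11 hours.
Running back to back, the jobs need 6 + 1 + 7 = 14 hours on the GPU node.
Since 14 > 11, they cannot all fit.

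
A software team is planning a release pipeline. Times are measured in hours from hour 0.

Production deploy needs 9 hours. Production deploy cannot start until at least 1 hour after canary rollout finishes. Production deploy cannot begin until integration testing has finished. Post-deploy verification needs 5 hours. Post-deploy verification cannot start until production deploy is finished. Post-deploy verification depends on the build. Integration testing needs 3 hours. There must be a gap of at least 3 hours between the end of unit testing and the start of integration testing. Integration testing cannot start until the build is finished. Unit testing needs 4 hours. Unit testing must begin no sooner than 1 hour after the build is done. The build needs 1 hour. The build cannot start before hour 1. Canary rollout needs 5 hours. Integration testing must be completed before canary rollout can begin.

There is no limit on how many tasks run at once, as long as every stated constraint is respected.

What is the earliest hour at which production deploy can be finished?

28

The build waits on its own release at hour 1, so it starts at hour 1 and finishes at 1 + 1 = hour 2.
After the build (finishes hour 2, plus 1-hour gap → hour 3), unit testing can start at hour 3 and finishes at hour 7.
For integration testing: unit testing (finishes hour 7, plus 3-hour gap → hour 10); the build (finishes hour 2). Taking the maximum gives a start of hour 10, and it finishes at 10 + 3 = hour 13.
After integration testing (finishes hour 13), canary rollout can start at hour 13 and finishes at hour 18.
For production deploy: canary rollout (finishes hour 18, plus 1-hour gap → hour 19); integration testing (finishes hour 13). Taking the maximum gives a start of hour 19, and it finishes at 19 + 9 = hour 28.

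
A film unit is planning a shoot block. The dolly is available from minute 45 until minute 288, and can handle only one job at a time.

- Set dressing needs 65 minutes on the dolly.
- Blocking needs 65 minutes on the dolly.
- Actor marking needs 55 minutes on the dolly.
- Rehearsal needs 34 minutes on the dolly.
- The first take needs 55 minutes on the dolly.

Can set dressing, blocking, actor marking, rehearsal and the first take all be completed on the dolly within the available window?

The dolly window is 288 − 45 = 243 minutes.
Running back to back, the jobs need 65 + 65 + 55 + 34 + 55 = 274 minutes on the dolly.
Since 274 > 243, they cannot all fit.

No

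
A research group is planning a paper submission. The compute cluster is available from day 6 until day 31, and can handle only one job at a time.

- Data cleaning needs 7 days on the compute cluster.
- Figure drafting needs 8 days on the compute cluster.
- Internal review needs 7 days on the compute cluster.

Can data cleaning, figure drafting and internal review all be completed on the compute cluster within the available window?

The compute cluster window is 31 − 6 = 25 days.
Running back to back, the jobs need 7 + 8 + 7 = 22 days on the compute cluster.
Since 22 ≤ 25, they fit within the window.

Yes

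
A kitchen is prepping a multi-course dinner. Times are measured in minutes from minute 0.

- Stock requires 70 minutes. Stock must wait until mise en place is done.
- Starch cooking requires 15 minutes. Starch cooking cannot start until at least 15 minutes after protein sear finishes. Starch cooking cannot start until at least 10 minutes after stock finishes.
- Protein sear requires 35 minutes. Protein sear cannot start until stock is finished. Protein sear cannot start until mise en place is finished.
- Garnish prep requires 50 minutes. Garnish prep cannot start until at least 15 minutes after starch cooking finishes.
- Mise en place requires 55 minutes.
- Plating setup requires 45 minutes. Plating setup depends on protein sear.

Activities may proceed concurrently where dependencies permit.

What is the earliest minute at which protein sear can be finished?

160

Nothing blocks mise en place, so it runs from minute 0 to minute 55.
Stock cannot begin until mise en place (finishes minute 55). It runs from minute 55 to 55 + 70 = minute 125.
For protein sear: stock (finishes minute 125); mise en place (finishes minute 55). Taking the maximum gives a start of minute 125, and it finishes at 125 + 35 = minute 160.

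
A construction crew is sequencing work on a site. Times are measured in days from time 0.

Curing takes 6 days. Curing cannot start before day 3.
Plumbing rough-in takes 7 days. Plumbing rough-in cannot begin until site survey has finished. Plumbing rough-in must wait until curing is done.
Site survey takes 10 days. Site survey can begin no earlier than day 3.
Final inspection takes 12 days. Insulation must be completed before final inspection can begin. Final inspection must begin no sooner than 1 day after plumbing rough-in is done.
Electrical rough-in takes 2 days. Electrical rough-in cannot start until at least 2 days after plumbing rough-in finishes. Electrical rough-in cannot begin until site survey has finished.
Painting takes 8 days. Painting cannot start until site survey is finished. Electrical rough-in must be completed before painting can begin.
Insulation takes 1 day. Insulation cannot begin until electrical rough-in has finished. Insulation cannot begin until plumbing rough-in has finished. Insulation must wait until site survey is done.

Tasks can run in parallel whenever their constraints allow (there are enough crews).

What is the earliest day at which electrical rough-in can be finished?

24

After its own release at day 3, curing can start at day 3 and finishes at day 9.
Site survey waits on its own release at day 3, so it starts at day 3 and finishes at 3 + 10 = day 13.
Plumbing rough-in needs all of site survey (finishes day 13); curing (finishes day 9). That puts its earliest start at day 13; it finishes at 13 + 7 = day 20.
Electrical rough-in needs all of plumbing rough-in (finishes day 20, plus 2-day gap → day 22); site survey (finishes day 13). That puts its earliest start at day 22; it finishes at 22 + 2 = day 24.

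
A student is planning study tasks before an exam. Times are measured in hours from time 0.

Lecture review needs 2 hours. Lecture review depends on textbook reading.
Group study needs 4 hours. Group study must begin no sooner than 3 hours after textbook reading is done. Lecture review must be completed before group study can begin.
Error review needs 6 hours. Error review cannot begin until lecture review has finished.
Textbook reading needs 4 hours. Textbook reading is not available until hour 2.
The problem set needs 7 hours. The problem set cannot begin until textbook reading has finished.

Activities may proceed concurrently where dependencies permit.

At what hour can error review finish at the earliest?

14

After its own release at hour 2, textbook reading can start at hour 2 and finishes at hour 6.
After textbook reading (finishes hour 6), lecture review can start at hour 6 and finishes at hour 8.
Error review cannot begin until lecture review (finishes hour 8). It runs from hour 8 to 8 + 6 = hour 14.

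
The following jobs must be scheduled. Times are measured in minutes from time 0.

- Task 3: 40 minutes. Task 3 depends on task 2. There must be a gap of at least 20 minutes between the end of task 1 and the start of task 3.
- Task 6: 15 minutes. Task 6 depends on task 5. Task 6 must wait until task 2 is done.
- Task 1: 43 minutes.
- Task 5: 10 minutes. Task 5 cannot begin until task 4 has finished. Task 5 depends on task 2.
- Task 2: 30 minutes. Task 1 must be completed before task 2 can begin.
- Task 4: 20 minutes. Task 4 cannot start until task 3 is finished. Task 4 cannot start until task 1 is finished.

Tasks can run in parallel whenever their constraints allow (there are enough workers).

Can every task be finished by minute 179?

Task 1 can start immediately at minute 0; it finishes at minute 43.
After task 1 (finishes minute 43), task 2 can start at minute 43 and finishes at minute 73.
For task 3: task 2 (finishes minute 73); task 1 (finishes minute 43, plus 20-minute gap → minute 63). Taking the maximum gives a start of minute 73, and it finishes at 73 + 40 = minute 113.
For task 4: task 3 (finishes minute 113); task 1 (finishes minute 43). Taking the maximum gives a start of minute 113, and it finishes at 113 + 20 = minute 133.
Task 5 needs all of task 4 (finishes minute 133); task 2 (finishes minute 73). That puts its earliest start at minute 133; it finishes at 133 + 10 = minute 143.
Task 6 cannot start until task 5 (finishes minute 143); task 2 (finishes minute 73). The controlling bound is minute 143, so task 6 finishes at 143 + 15 = minute 158.
Every task is finished by minute 158, which is no later than the deadline of 179, so the schedule is feasible.

Yes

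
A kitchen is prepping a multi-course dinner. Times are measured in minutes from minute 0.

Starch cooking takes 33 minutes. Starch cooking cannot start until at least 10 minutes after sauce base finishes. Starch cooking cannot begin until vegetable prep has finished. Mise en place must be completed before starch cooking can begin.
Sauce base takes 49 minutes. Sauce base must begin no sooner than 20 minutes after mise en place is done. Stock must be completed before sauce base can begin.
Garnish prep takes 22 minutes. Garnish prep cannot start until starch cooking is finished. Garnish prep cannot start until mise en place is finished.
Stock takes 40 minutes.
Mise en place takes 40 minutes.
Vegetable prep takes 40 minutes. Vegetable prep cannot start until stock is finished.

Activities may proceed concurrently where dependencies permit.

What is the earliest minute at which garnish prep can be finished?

Stock can start immediately at minute 0; it finishes at minute 40.
Vegetable prep cannot begin until stock (finishes minute 40). It runs from minute 40 to 40 + 40 = minute 80.
Mise en place has no prerequisites, so it starts at minute 0 and finishes at minute 40.
Sauce base needs all of mise en place (finishes minute 40, plus 20-minute gap → minute 60); stock (finishes minute 40). That puts its earliest start at minute 60; it finishes at 60 + 49 = minute 109.
Starch cooking needs all of sauce base (finishes minute 109, plus 10-minute gap → minute 119); vegetable prep (finishes minute 80); mise en place (finishes minute 40). That puts its earliest start at minute 119; it finishes at 119 + 33 = minute 152.
Garnish prep needs all of starch cooking (finishes minute 152); mise en place (finishes minute 40). That puts its earliest start at minute 152; it finishes at 152 + 22 = minute 174.

174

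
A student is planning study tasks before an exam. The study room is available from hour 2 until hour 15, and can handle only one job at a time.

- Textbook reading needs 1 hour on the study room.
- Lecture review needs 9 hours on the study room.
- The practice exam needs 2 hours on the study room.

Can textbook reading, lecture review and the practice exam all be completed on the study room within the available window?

Yes

The study room window is 15 − 2 = 13 hours.
Running back to back, the jobs need 1 + 9 + 2 = 12 hours on the study room.
Since 12 ≤ 13, they fit within the window.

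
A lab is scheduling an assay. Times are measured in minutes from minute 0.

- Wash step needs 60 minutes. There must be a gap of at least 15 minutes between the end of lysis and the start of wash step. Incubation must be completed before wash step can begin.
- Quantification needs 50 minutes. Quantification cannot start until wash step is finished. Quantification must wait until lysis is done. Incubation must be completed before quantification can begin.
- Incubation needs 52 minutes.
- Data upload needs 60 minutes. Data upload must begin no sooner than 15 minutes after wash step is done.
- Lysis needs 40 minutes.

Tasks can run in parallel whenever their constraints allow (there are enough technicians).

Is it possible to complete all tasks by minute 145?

Nothing blocks incubation, so it runs from minute 0 to minute 52.
Lysis can start immediately at minute 0; it finishes at minute 40.
For wash step: lysis (finishes minute 40, plus 15-minute gap → minute 55); incubation (finishes minute 52). Taking the maximum gives a start of minute 55, and it finishes at 55 + 60 = minute 115.
After wash step (finishes minute 115, plus 15-minute gap → minute 130), data upload can start at minute 130 and finishes at minute 190.
For quantification: wash step (finishes minute 115); lysis (finishes minute 40); incubation (finishes minute 52). Taking the maximum gives a start of minute 115, and it finishes at 115 + 50 = minute 165.
The earliest everything can be done is minute 190, which is after the deadline of 145, so it is not possible.

No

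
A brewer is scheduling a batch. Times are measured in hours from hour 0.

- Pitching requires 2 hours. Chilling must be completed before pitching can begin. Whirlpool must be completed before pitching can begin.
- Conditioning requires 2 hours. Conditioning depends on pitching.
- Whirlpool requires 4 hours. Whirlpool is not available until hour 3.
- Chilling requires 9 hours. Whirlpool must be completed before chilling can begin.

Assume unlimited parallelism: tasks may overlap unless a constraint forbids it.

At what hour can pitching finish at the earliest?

18

Whirlpool cannot begin until its own release at hour 3. It runs from hour 3 to 3 + 4 = hour 7.
After whirlpool (finishes hour 7), chilling can start at hour 7 and finishes at hour 16.
Pitching has to wait for chilling (finishes hour 16); whirlpool (finishes hour 7). The latest of these is hour 16, so pitching runs hour 16 to 16 + 2 = hour 18.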